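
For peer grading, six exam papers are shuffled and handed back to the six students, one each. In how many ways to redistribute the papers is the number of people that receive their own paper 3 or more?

56

# with exactly i fixed is C(6,i)·!(6-i); sum over i=3..6:
  i=3: C(6,3)·!3 = 20·2 = 40
  i=4: C(6,4)·!2 = 15·1 = 15
  i=5: C(6,5)·!1 = 6·0 = 0
  i=6: C(6,6)·!0 = 1·1 = 1
Total = 56.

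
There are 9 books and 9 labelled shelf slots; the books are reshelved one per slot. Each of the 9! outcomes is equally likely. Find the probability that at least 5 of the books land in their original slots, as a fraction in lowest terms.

Favorable outcomes: Σ_{i≥5} C(9,i)·!(9-i) = 126·9 + 84·2 + 36·1 + 9·0 + 1·1 = 1339.
Total outcomes: 9! = 362880.
Probability = 1339/362880 = 1339/362880.

1339/362880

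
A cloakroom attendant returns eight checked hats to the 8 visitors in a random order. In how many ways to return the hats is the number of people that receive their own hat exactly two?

7420

Pick the 2 fixed positions: C(8,2) = 28 ways.
The other 6 form a derangement: !6 = 265.
Total: 28 × 265 = 7420.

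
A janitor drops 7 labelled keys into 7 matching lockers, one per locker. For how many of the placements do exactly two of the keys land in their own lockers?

924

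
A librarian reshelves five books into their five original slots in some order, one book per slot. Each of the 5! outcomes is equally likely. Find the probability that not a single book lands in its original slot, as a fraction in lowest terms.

11/30

Favorable outcomes: !5 = 44.
Total outcomes: 5! = 120.
Probability = 44/120 = 11/30.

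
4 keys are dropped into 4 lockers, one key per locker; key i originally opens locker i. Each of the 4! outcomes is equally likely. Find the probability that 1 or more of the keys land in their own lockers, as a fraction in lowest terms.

Favorable outcomes: Σ_{i≥1} C(4,i)·!(4-i) = 4·2 + 6·1 + 4·0 + 1·1 = 15.
Total outcomes: 4! = 24.
Probability = 15/24 = 5/8.

5/8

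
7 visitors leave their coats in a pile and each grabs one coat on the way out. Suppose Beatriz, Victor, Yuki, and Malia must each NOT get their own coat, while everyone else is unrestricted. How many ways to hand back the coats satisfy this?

Let A_j be the event that the j-th constrained one is fixed. By inclusion-exclusion over the 4 events:
Σ_{j=0}^{4} (-1)^j C(4,j)(7-j)!
= C(4,0)·7! - C(4,1)·6! + C(4,2)·5! - C(4,3)·4! + C(4,4)·3!
= 5040 - 2880 + 720 - 96 + 6
= 2790

2790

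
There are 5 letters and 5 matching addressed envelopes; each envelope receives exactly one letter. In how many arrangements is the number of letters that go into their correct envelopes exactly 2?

20

Choose which 2 of the 5 are fixed: C(5,2) = 10.
The remaining 3 must be deranged: !3 = 2.
Total: 10 × 2 = 20.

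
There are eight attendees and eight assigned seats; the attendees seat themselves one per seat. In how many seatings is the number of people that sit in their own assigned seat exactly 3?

Pick the 3 fixed positions: C(8,3) = 56 ways.
The other 5 form a derangement: !5 = 44.
Total: 56 × 44 = 2464.

2464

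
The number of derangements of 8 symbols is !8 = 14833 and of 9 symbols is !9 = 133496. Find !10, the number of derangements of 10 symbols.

1334961

!10 = (10-1)·(!9 + !8) = 9·(133496 + 14833) = 9·148329 = 1334961.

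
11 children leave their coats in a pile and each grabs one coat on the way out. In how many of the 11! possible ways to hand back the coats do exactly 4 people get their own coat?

Choose which 4 of the 11 are fixed: C(11,4) = 330.
The remaining 7 must be deranged: !7 = 1854.
Total: 330 × 1854 = 611820.

611820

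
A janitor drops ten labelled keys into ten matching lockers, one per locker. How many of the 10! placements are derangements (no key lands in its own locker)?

1334961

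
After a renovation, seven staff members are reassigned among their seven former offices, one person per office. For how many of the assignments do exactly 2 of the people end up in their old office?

924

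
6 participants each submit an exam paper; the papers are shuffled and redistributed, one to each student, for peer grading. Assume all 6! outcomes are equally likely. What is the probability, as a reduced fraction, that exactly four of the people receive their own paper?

Favorable outcomes: C(6,4)·!2 = 15·1 = 15.
Total outcomes: 6! = 720.
Probability = 15/720 = 1/48.

1/48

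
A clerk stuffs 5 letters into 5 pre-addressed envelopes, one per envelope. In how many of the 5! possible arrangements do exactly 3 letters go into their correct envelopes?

10

Choose which 3 of the 5 are fixed: C(5,3) = 10.
The other 2 form a derangement: !2 = 1.
Total: 10 × 1 = 10.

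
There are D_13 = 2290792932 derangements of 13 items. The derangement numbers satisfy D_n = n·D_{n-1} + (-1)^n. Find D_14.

D_14 = 14·2290792932 + 1 = 32071101049.

32071101049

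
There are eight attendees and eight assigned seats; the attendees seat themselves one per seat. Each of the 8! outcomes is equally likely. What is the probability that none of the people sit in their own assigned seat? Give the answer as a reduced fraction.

2119/5760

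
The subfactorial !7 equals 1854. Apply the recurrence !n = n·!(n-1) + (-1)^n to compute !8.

14833

!8 = 8·1854 + 1 = 14833.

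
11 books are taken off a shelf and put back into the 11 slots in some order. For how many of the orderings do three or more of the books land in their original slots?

3205379

# with exactly i fixed is C(11,i)·!(11-i); sum over i=3..11:
  i=3: C(11,3)·!8 = 165·14833 = 2447445
  i=4: C(11,4)·!7 = 330·1854 = 611820
  i=5: C(11,5)·!6 = 462·265 = 122430
  i=6: C(11,6)·!5 = 462·44 = 20328
  i=7: C(11,7)·!4 = 330·9 = 2970
  i=8: C(11,8)·!3 = 165·2 = 330
  i=9: C(11,9)·!2 = 55·1 = 55
  i=10: C(11,10)·!1 = 11·0 = 0
  i=11: C(11,11)·!0 = 1·1 = 1
Total = 3205379.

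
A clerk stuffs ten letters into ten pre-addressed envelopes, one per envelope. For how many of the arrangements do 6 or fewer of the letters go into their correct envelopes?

3628514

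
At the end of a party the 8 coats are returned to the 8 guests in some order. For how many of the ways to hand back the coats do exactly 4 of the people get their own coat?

630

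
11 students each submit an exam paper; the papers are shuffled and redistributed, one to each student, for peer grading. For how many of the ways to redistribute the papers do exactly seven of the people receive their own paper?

Choose which 7 of the 11 are fixed: C(11,7) = 330.
The remaining 4 must be deranged: !4 = 9.
Total: 330 × 9 = 2970.

2970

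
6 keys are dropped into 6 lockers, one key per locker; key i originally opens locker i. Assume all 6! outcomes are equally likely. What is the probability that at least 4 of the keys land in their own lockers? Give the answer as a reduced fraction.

Favorable outcomes: Σ_{i≥4} C(6,i)·!(6-i) = 15·1 + 6·0 + 1·1 = 16.
Total outcomes: 6! = 720.
Probability = 16/720 = 1/45.

1/45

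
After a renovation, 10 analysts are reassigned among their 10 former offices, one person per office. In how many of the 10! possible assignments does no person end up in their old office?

1334961

!10 is the nearest integer to 10!/e.
10! = 3628800, and 3628800/e ≈ 1334960.92, so !10 = 1334961.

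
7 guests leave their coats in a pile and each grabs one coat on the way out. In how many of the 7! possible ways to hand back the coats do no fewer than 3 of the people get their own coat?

# with exactly i fixed is C(7,i)·!(7-i); sum over i=3..7:
  i=3: C(7,3)·!4 = 35·9 = 315
  i=4: C(7,4)·!3 = 35·2 = 70
  i=5: C(7,5)·!2 = 21·1 = 21
  i=6: C(7,6)·!1 = 7·0 = 0
  i=7: C(7,7)·!0 = 1·1 = 1
Total = 407.

407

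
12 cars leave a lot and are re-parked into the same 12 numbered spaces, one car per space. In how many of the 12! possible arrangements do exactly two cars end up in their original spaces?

Choose which 2 of the 12 are fixed: C(12,2) = 66.
The other 10 form a derangement: !10 = 1334961.
Total: 66 × 1334961 = 88107426.

88107426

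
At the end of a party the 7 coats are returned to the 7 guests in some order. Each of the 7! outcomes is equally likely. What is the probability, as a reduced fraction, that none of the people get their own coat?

103/280

Favorable outcomes: !7 = 1854.
Total outcomes: 7! = 5040.
Probability = 1854/5040 = 103/280.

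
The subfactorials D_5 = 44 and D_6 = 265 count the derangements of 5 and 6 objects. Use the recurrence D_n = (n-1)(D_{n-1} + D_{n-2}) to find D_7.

D_7 = (7-1)·(D_6 + D_5) = 6·(265 + 44) = 6·309 = 1854.

1854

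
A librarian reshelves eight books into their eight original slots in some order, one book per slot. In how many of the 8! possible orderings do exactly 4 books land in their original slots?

Pick the 4 fixed positions: C(8,4) = 70 ways.
The remaining 4 must be deranged: !4 = 9.
Total: 70 × 9 = 630.

630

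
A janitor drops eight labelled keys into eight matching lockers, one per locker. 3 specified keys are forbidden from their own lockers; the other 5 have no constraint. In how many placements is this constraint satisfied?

27240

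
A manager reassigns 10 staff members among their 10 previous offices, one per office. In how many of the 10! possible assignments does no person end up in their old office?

!10 is the nearest integer to 10!/e.
10! = 3628800, and 3628800/e ≈ 1334960.92, so !10 = 1334961.

1334961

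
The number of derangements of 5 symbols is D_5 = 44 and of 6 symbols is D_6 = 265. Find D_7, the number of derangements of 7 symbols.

D_7 = (7-1)·(D_6 + D_5) = 6·(265 + 44) = 6·309 = 1854.

1854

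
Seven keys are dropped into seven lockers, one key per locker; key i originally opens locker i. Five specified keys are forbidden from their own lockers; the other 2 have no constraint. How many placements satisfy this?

2428

Inclusion-exclusion on the 5 forbidden self-matches:
Σ_{j=0}^{5} (-1)^j C(5,j)(7-j)!
= C(5,0)·7! - C(5,1)·6! + C(5,2)·5! - C(5,3)·4! + C(5,4)·3! - C(5,5)·2!
= 5040 - 3600 + 1200 - 240 + 30 - 2
= 2428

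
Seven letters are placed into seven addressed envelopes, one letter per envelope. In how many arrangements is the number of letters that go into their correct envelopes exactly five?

21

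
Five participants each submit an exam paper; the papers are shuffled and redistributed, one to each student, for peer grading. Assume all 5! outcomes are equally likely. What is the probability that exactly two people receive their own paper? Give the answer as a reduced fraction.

1/6

Favorable outcomes: C(5,2)·!3 = 10·2 = 20.
Total outcomes: 5! = 120.
Probability = 20/120 = 1/6.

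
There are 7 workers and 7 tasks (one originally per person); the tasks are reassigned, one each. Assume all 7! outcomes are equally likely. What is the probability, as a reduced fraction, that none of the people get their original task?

Favorable outcomes: !7 = 1854.
Total outcomes: 7! = 5040.
Probability = 1854/5040 = 103/280.

103/280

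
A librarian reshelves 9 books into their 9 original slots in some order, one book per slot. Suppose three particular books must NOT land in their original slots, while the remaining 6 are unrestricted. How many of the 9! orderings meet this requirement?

256320

Let A_j be the event that the j-th constrained one is fixed. By inclusion-exclusion over the 3 events:
Σ_{j=0}^{3} (-1)^j C(3,j)(9-j)!
= C(3,0)·9! - C(3,1)·8! + C(3,2)·7! - C(3,3)·6!
= 362880 - 120960 + 15120 - 720
= 256320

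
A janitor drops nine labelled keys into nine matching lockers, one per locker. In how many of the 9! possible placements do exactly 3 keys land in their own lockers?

22260

Pick the 3 fixed positions: C(9,3) = 84 ways.
The other 6 form a derangement: !6 = 265.
Total: 84 × 265 = 22260.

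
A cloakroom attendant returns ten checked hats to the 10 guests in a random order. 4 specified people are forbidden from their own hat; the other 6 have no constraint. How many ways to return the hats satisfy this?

Let A_j be the event that the j-th constrained one is fixed. By inclusion-exclusion over the 4 events:
Σ_{j=0}^{4} (-1)^j C(4,j)(10-j)!
= C(4,0)·10! - C(4,1)·9! + C(4,2)·8! - C(4,3)·7! + C(4,4)·6!
= 3628800 - 1451520 + 241920 - 20160 + 720
= 2399760

2399760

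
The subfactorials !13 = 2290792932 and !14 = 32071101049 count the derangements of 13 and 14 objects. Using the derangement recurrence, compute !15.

481066515734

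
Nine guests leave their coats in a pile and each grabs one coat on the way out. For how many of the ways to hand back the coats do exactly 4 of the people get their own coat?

5544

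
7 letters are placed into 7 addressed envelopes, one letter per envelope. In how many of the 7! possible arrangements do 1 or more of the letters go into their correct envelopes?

3186

# with exactly i fixed is C(7,i)·!(7-i); sum over i=1..7:
  i=1: C(7,1)·!6 = 7·265 = 1855
  i=2: C(7,2)·!5 = 21·44 = 924
  i=3: C(7,3)·!4 = 35·9 = 315
  i=4: C(7,4)·!3 = 35·2 = 70
  i=5: C(7,5)·!2 = 21·1 = 21
  i=6: C(7,6)·!1 = 7·0 = 0
  i=7: C(7,7)·!0 = 1·1 = 1
Total = 3186.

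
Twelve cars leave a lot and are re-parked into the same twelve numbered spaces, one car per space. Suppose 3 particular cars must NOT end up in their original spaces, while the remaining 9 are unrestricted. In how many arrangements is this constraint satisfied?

369774720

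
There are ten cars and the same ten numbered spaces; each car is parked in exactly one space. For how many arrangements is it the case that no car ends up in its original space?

1334961

The number of derangements of 10 is !10 = Σ_{k=0}^{10} (-1)^k·10!/k!
= 10! - 10!/1! + 10!/2! - 10!/3! + 10!/4! - 10!/5! + 10!/6! - 10!/7! + 10!/8! - 10!/9! + 10!/10!
= 3628800 - 3628800 + 1814400 - 604800 + 151200 - 30240 + 5040 - 720 + 90 - 10 + 1
= 1334961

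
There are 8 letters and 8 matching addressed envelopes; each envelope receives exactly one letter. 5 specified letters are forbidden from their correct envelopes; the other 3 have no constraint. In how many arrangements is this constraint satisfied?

21234

Let A_j be the event that the j-th constrained one is fixed. By inclusion-exclusion over the 5 events:
Σ_{j=0}^{5} (-1)^j C(5,j)(8-j)!
= C(5,0)·8! - C(5,1)·7! + C(5,2)·6! - C(5,3)·5! + C(5,4)·4! - C(5,5)·3!
= 40320 - 25200 + 7200 - 1200 + 120 - 6
= 21234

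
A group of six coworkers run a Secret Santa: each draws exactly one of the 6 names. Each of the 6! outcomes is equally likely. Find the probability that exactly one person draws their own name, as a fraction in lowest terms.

Favorable outcomes: C(6,1)·!5 = 6·44 = 264.
Total outcomes: 6! = 720.
Probability = 264/720 = 11/30.

11/30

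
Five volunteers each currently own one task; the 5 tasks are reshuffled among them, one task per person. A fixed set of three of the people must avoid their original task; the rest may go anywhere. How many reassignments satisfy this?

Let A_j be the event that the j-th constrained one is fixed. By inclusion-exclusion over the 3 events:
Σ_{j=0}^{3} (-1)^j C(3,j)(5-j)!
= C(3,0)·5! - C(3,1)·4! + C(3,2)·3! - C(3,3)·2!
= 120 - 72 + 18 - 2
= 64

64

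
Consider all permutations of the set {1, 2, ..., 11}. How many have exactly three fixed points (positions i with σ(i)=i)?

2447445

Pick the 3 fixed positions: C(11,3) = 165 ways.
The other 8 form a derangement: !8 = 14833.
Total: 165 × 14833 = 2447445.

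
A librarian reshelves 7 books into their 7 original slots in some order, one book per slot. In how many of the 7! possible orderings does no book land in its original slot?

The number of derangements of 7 is !7 = Σ_{k=0}^{7} (-1)^k·7!/k!
= 7! - 7!/1! + 7!/2! - 7!/3! + 7!/4! - 7!/5! + 7!/6! - 7!/7!
= 5040 - 5040 + 2520 - 840 + 210 - 42 + 7 - 1
= 1854

1854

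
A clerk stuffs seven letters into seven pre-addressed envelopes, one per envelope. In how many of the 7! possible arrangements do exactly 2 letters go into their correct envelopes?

Pick the 2 fixed positions: C(7,2) = 21 ways.
The remaining 5 must be deranged: !5 = 44.
Total: 21 × 44 = 924.

924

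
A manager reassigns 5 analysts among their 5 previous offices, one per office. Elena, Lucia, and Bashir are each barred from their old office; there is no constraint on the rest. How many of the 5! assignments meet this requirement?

64

Inclusion-exclusion on the 3 forbidden self-matches:
Σ_{j=0}^{3} (-1)^j C(3,j)(5-j)!
= C(3,0)·5! - C(3,1)·4! + C(3,2)·3! - C(3,3)·2!
= 120 - 72 + 18 - 2
= 64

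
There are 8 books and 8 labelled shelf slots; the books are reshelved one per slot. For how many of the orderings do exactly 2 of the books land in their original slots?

7420

Choose which 2 of the 8 are fixed: C(8,2) = 28.
The other 6 form a derangement: !6 = 265.
Total: 28 × 265 = 7420.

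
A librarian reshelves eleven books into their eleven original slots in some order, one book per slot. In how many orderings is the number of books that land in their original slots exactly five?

122430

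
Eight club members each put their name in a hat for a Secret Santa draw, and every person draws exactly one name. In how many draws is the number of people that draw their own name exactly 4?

Pick the 4 fixed positions: C(8,4) = 70 ways.
The remaining 4 must be deranged: !4 = 9.
Total: 70 × 9 = 630.

630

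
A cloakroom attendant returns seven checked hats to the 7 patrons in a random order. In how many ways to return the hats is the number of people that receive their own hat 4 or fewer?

# with exactly i fixed is C(7,i)·!(7-i); sum over i=0..4:
  i=0: C(7,0)·!7 = 1·1854 = 1854
  i=1: C(7,1)·!6 = 7·265 = 1855
  i=2: C(7,2)·!5 = 21·44 = 924
  i=3: C(7,3)·!4 = 35·9 = 315
  i=4: C(7,4)·!3 = 35·2 = 70
Total = 5018.

5018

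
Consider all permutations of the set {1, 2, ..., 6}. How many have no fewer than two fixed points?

191

# with exactly i fixed is C(6,i)·!(6-i); sum over i=2..6:
  i=2: C(6,2)·!4 = 15·9 = 135
  i=3: C(6,3)·!3 = 20·2 = 40
  i=4: C(6,4)·!2 = 15·1 = 15
  i=5: C(6,5)·!1 = 6·0 = 0
  i=6: C(6,6)·!0 = 1·1 = 1
Total = 191.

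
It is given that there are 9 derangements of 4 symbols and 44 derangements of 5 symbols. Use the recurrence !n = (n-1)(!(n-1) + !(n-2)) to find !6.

265

!6 = (6-1)·(!5 + !4) = 5·(44 + 9) = 5·53 = 265.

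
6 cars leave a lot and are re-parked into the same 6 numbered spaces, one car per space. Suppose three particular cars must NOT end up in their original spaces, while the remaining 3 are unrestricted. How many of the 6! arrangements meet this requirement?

Inclusion-exclusion on the 3 forbidden self-matches:
Σ_{j=0}^{3} (-1)^j C(3,j)(6-j)!
= C(3,0)·6! - C(3,1)·5! + C(3,2)·4! - C(3,3)·3!
= 720 - 360 + 72 - 6
= 426

426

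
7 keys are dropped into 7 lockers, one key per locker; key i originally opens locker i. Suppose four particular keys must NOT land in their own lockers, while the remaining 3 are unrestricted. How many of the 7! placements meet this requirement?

2790

Inclusion-exclusion on the 4 forbidden self-matches:
Σ_{j=0}^{4} (-1)^j C(4,j)(7-j)!
= C(4,0)·7! - C(4,1)·6! + C(4,2)·5! - C(4,3)·4! + C(4,4)·3!
= 5040 - 2880 + 720 - 96 + 6
= 2790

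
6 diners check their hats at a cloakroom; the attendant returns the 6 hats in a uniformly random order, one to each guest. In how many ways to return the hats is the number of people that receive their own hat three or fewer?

704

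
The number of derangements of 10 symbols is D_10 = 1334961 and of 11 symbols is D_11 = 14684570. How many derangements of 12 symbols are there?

176214841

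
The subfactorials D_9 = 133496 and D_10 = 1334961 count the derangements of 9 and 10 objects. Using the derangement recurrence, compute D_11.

14684570

D_11 = (11-1)·(D_10 + D_9) = 10·(1334961 + 133496) = 10·1468457 = 14684570.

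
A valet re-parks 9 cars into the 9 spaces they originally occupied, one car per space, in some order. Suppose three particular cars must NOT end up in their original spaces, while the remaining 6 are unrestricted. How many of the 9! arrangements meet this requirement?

Let A_j be the event that the j-th constrained one is fixed. By inclusion-exclusion over the 3 events:
Σ_{j=0}^{3} (-1)^j C(3,j)(9-j)!
= C(3,0)·9! - C(3,1)·8! + C(3,2)·7! - C(3,3)·6!
= 362880 - 120960 + 15120 - 720
= 256320

256320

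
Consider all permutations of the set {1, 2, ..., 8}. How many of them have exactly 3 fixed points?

2464

Pick the 3 fixed positions: C(8,3) = 56 ways.
The remaining 5 must be deranged: !5 = 44.
Total: 56 × 44 = 2464.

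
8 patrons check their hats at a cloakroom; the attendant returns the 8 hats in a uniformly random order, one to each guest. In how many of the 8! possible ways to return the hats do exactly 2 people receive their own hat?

7420

Choose which 2 of the 8 are fixed: C(8,2) = 28.
The remaining 6 must be deranged: !6 = 265.
Total: 28 × 265 = 7420.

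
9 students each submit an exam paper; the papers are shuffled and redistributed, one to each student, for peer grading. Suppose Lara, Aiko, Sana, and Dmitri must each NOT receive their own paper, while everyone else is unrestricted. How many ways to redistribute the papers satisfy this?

229080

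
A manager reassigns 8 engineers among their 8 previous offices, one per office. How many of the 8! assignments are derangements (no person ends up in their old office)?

14833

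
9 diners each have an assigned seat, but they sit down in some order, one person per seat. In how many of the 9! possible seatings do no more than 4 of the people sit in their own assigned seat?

Sum C(9,i)·!(9-i) for i = 0..4:
  i=0: C(9,0)·!9 = 1·133496 = 133496
  i=1: C(9,1)·!8 = 9·14833 = 133497
  i=2: C(9,2)·!7 = 36·1854 = 66744
  i=3: C(9,3)·!6 = 84·265 = 22260
  i=4: C(9,4)·!5 = 126·44 = 5544
Total = 361541.

361541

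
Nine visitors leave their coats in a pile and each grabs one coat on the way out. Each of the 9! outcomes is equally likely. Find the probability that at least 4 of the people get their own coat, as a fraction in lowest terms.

Favorable outcomes: Σ_{i≥4} C(9,i)·!(9-i) = 126·44 + 126·9 + 84·2 + 36·1 + 9·0 + 1·1 = 6883.
Total outcomes: 9! = 362880.
Probability = 6883/362880 = 6883/362880.

6883/362880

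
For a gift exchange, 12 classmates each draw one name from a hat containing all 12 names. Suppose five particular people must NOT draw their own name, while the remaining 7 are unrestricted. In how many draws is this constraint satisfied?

312273360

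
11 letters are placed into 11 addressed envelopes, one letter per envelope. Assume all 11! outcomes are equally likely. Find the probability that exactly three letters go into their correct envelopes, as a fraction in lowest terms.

Favorable outcomes: C(11,3)·!8 = 165·14833 = 2447445.
Total outcomes: 11! = 39916800.
Probability = 2447445/39916800 = 2119/34560.

2119/34560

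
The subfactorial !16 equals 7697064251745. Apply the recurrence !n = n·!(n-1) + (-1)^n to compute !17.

130850092279664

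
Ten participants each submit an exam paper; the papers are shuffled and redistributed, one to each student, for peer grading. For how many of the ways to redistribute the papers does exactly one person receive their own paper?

1334960

Choose which one of the 10 is fixed: C(10,1) = 10.
The remaining 9 must be deranged: !9 = 133496.
Total: 10 × 133496 = 1334960.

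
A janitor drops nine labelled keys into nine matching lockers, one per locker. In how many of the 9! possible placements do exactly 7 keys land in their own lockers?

Choose which 7 of the 9 are fixed: C(9,7) = 36.
The remaining 2 must be deranged: !2 = 1.
Total: 36 × 1 = 36.

36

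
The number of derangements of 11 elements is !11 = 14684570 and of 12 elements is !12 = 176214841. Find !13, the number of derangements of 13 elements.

2290792932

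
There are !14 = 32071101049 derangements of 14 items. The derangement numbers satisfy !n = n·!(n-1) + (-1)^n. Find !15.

!15 = 15·32071101049 - 1 = 481066515734.

481066515734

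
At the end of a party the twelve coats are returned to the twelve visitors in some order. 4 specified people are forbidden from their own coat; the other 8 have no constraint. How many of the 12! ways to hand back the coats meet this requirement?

339696000

Let A_j be the event that the j-th constrained one is fixed. By inclusion-exclusion over the 4 events:
Σ_{j=0}^{4} (-1)^j C(4,j)(12-j)!
= C(4,0)·12! - C(4,1)·11! + C(4,2)·10! - C(4,3)·9! + C(4,4)·8!
= 479001600 - 159667200 + 21772800 - 1451520 + 40320
= 339696000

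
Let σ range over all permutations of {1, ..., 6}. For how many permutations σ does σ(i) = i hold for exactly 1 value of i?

264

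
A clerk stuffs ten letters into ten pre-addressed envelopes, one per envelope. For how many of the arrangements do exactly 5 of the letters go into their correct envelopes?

11088

Choose which 5 of the 10 are fixed: C(10,5) = 252.
The remaining 5 must be deranged: !5 = 44.
Total: 252 × 44 = 11088.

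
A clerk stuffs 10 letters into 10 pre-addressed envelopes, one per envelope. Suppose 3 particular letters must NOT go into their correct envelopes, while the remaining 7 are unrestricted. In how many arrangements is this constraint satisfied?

2656080

Inclusion-exclusion on the 3 forbidden self-matches:
Σ_{j=0}^{3} (-1)^j C(3,j)(10-j)!
= C(3,0)·10! - C(3,1)·9! + C(3,2)·8! - C(3,3)·7!
= 3628800 - 1088640 + 120960 - 5040
= 2656080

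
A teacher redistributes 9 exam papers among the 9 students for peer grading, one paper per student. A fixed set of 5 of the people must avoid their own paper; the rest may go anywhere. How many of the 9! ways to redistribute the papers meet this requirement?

Inclusion-exclusion on the 5 forbidden self-matches:
Σ_{j=0}^{5} (-1)^j C(5,j)(9-j)!
= C(5,0)·9! - C(5,1)·8! + C(5,2)·7! - C(5,3)·6! + C(5,4)·5! - C(5,5)·4!
= 362880 - 201600 + 50400 - 7200 + 600 - 24
= 205056

205056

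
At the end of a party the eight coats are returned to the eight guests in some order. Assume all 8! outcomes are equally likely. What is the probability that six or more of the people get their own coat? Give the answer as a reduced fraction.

Favorable outcomes: Σ_{i≥6} C(8,i)·!(8-i) = 28·1 + 8·0 + 1·1 = 29.
Total outcomes: 8! = 40320.
Probability = 29/40320 = 29/40320.

29/40320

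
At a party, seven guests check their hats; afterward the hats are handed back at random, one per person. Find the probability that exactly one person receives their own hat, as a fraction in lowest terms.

53/144

Favorable outcomes: C(7,1)·!6 = 7·265 = 1855.
Total outcomes: 7! = 5040.
Probability = 1855/5040 = 53/144.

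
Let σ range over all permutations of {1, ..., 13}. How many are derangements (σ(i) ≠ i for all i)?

Use !n = (n-1)(!(n-1) + !(n-2)).
!13 = 12·(176214841 + 14684570) = 12·190899411 = 2290792932

2290792932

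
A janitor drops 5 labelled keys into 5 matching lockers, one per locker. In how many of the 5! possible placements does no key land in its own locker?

The number of derangements of 5 is !5 = Σ_{k=0}^{5} (-1)^k·5!/k!
= 5! - 5!/1! + 5!/2! - 5!/3! + 5!/4! - 5!/5!
= 120 - 120 + 60 - 20 + 5 - 1
= 44

44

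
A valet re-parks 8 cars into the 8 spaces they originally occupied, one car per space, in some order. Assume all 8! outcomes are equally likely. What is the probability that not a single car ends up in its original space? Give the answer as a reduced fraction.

2119/5760

Favorable outcomes: !8 = 14833.
Total outcomes: 8! = 40320.
Probability = 14833/40320 = 2119/5760.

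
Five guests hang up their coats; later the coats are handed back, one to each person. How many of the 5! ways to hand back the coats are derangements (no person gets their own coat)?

Recurrence: !5 = 4·(!4 + !3).
!5 = 4·(9 + 2) = 4·11 = 44

44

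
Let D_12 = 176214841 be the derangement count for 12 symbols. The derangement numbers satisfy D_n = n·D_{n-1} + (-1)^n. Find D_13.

2290792932

D_13 = 13·176214841 - 1 = 2290792932.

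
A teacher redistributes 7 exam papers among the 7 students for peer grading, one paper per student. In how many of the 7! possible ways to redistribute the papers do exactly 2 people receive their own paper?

Pick the 2 fixed positions: C(7,2) = 21 ways.
The remaining 5 must be deranged: !5 = 44.
Total: 21 × 44 = 924.

924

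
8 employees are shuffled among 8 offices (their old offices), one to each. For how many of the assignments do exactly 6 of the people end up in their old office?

Pick the 6 fixed positions: C(8,6) = 28 ways.
The other 2 form a derangement: !2 = 1.
Total: 28 × 1 = 28.

28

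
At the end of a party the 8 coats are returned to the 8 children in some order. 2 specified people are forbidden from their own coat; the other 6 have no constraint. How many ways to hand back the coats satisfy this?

Let A_j be the event that the j-th constrained one is fixed. By inclusion-exclusion over the 2 events:
Σ_{j=0}^{2} (-1)^j C(2,j)(8-j)!
= C(2,0)·8! - C(2,1)·7! + C(2,2)·6!
= 40320 - 10080 + 720
= 30960

30960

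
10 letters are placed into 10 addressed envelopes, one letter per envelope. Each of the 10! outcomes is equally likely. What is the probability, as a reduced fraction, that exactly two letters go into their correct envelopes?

Favorable outcomes: C(10,2)·!8 = 45·14833 = 667485.
Total outcomes: 10! = 3628800.
Probability = 667485/3628800 = 2119/11520.

2119/11520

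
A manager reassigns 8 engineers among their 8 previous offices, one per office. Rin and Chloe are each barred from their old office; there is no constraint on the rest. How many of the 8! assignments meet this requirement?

30960

Let A_j be the event that the j-th constrained one is fixed. By inclusion-exclusion over the 2 events:
Σ_{j=0}^{2} (-1)^j C(2,j)(8-j)!
= C(2,0)·8! - C(2,1)·7! + C(2,2)·6!
= 40320 - 10080 + 720
= 30960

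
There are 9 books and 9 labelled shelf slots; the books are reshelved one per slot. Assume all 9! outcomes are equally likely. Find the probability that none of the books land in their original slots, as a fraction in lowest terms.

16687/45360

Favorable outcomes: !9 = 133496.
Total outcomes: 9! = 362880.
Probability = 133496/362880 = 16687/45360.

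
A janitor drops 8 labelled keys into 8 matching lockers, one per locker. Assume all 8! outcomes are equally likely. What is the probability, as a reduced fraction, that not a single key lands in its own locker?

2119/5760

Favorable outcomes: !8 = 14833.
Total outcomes: 8! = 40320.
Probability = 14833/40320 = 2119/5760.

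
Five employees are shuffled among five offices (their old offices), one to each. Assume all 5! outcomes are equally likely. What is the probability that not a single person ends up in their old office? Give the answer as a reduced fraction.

Favorable outcomes: !5 = 44.
Total outcomes: 5! = 120.
Probability = 44/120 = 11/30.

11/30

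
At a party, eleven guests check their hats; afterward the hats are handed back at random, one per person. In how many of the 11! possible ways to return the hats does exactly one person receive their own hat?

14684571

Pick the single fixed position: C(11,1) = 11 ways.
The other 10 form a derangement: !10 = 1334961.
Total: 11 × 1334961 = 14684571.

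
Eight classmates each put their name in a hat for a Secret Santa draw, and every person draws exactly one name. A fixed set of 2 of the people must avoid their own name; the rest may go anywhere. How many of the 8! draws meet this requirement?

Let A_j be the event that the j-th constrained one is fixed. By inclusion-exclusion over the 2 events:
Σ_{j=0}^{2} (-1)^j C(2,j)(8-j)!
= C(2,0)·8! - C(2,1)·7! + C(2,2)·6!
= 40320 - 10080 + 720
= 30960

30960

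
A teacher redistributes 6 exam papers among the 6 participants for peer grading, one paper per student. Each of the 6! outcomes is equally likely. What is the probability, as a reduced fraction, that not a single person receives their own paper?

53/144

Favorable outcomes: !6 = 265.
Total outcomes: 6! = 720.
Probability = 265/720 = 53/144.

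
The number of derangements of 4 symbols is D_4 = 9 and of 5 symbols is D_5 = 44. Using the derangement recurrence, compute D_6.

265

D_6 = (6-1)·(D_5 + D_4) = 5·(44 + 9) = 5·53 = 265.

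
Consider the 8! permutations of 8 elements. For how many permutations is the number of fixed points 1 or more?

# with exactly i fixed is C(8,i)·!(8-i); sum over i=1..8:
  i=1: C(8,1)·!7 = 8·1854 = 14832
  i=2: C(8,2)·!6 = 28·265 = 7420
  i=3: C(8,3)·!5 = 56·44 = 2464
  i=4: C(8,4)·!4 = 70·9 = 630
  i=5: C(8,5)·!3 = 56·2 = 112
  i=6: C(8,6)·!2 = 28·1 = 28
  i=7: C(8,7)·!1 = 8·0 = 0
  i=8: C(8,8)·!0 = 1·1 = 1
Total = 25487.

25487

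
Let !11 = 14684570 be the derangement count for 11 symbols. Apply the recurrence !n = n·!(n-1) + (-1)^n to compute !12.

!12 = 12·14684570 + 1 = 176214841.

176214841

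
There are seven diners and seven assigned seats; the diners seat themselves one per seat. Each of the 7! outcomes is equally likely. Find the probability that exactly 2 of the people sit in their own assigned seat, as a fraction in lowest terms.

11/60

Favorable outcomes: C(7,2)·!5 = 21·44 = 924.
Total outcomes: 7! = 5040.
Probability = 924/5040 = 11/60.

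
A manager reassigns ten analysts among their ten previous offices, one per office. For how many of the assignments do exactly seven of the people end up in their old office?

Choose which 7 of the 10 are fixed: C(10,7) = 120.
The remaining 3 must be deranged: !3 = 2.
Total: 120 × 2 = 240.

240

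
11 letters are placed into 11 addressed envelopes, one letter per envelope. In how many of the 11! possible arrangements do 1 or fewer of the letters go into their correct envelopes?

29369141

# with exactly i fixed is C(11,i)·!(11-i); sum over i=0..1:
  i=0: C(11,0)·!11 = 1·14684570 = 14684570
  i=1: C(11,1)·!10 = 11·1334961 = 14684571
Total = 29369141.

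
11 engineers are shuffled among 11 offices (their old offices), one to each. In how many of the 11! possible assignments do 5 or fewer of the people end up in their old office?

39893116

Sum C(11,i)·!(11-i) for i = 0..5:
  i=0: C(11,0)·!11 = 1·14684570 = 14684570
  i=1: C(11,1)·!10 = 11·1334961 = 14684571
  i=2: C(11,2)·!9 = 55·133496 = 7342280
  i=3: C(11,3)·!8 = 165·14833 = 2447445
  i=4: C(11,4)·!7 = 330·1854 = 611820
  i=5: C(11,5)·!6 = 462·265 = 122430
Total = 39893116.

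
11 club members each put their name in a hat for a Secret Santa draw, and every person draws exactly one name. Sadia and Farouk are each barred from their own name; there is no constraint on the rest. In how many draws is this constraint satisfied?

Let A_j be the event that the j-th constrained one is fixed. By inclusion-exclusion over the 2 events:
Σ_{j=0}^{2} (-1)^j C(2,j)(11-j)!
= C(2,0)·11! - C(2,1)·10! + C(2,2)·9!
= 39916800 - 7257600 + 362880
= 33022080

33022080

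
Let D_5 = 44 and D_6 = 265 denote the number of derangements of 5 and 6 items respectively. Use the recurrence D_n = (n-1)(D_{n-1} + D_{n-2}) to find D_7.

1854

D_7 = (7-1)·(D_6 + D_5) = 6·(265 + 44) = 6·309 = 1854.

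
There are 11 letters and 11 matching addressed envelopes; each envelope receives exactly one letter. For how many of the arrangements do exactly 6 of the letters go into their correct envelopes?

20328

Choose which 6 of the 11 are fixed: C(11,6) = 462.
The remaining 5 must be deranged: !5 = 44.
Total: 462 × 44 = 20328.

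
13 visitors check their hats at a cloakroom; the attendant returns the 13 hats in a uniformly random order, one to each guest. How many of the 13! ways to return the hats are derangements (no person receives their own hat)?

2290792932

!13 = 13! · Σ_{k=0}^{13} (-1)^k/k!
= 13! - 13!/1! + 13!/2! - 13!/3! + 13!/4! - 13!/5! + 13!/6! - 13!/7! + 13!/8! - 13!/9! + 13!/10! - 13!/11! + 13!/12! - 13!/13!
= 6227020800 - 6227020800 + 3113510400 - 1037836800 + 259459200 - 51891840 + 8648640 - 1235520 + 154440 - 17160 + 1716 - 156 + 13 - 1
= 2290792932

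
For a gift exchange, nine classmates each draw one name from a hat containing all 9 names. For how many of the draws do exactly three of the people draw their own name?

22260

Choose which 3 of the 9 are fixed: C(9,3) = 84.
The remaining 6 must be deranged: !6 = 265.
Total: 84 × 265 = 22260.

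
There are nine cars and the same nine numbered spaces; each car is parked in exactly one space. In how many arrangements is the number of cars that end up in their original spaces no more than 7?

362879

Sum C(9,i)·!(9-i) for i = 0..7:
  i=0: C(9,0)·!9 = 1·133496 = 133496
  i=1: C(9,1)·!8 = 9·14833 = 133497
  i=2: C(9,2)·!7 = 36·1854 = 66744
  i=3: C(9,3)·!6 = 84·265 = 22260
  i=4: C(9,4)·!5 = 126·44 = 5544
  i=5: C(9,5)·!4 = 126·9 = 1134
  i=6: C(9,6)·!3 = 84·2 = 168
  i=7: C(9,7)·!2 = 36·1 = 36
Total = 362879.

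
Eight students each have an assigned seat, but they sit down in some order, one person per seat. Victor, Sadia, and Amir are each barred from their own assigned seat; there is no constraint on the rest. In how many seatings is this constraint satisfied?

27240

Let A_j be the event that the j-th constrained one is fixed. By inclusion-exclusion over the 3 events:
Σ_{j=0}^{3} (-1)^j C(3,j)(8-j)!
= C(3,0)·8! - C(3,1)·7! + C(3,2)·6! - C(3,3)·5!
= 40320 - 15120 + 2160 - 120
= 27240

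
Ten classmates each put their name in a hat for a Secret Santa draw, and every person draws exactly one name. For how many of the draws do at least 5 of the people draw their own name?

13264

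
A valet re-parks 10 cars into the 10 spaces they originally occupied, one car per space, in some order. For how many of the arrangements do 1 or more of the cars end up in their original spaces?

2293839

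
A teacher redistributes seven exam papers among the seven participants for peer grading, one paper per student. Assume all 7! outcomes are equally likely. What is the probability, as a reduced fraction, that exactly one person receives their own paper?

Favorable outcomes: C(7,1)·!6 = 7·265 = 1855.
Total outcomes: 7! = 5040.
Probability = 1855/5040 = 53/144.

53/144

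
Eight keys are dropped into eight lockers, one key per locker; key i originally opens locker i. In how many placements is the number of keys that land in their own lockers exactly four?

630

Choose which 4 of the 8 are fixed: C(8,4) = 70.
The other 4 form a derangement: !4 = 9.
Total: 70 × 9 = 630.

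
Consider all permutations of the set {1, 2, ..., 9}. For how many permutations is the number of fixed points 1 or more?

229384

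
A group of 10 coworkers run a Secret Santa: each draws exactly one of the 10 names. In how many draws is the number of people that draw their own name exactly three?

222480

Choose which 3 of the 10 are fixed: C(10,3) = 120.
The remaining 7 must be deranged: !7 = 1854.
Total: 120 × 1854 = 222480.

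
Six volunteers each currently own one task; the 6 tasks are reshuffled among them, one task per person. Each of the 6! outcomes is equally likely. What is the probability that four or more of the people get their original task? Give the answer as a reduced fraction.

1/45

Favorable outcomes: Σ_{i≥4} C(6,i)·!(6-i) = 15·1 + 6·0 + 1·1 = 16.
Total outcomes: 6! = 720.
Probability = 16/720 = 1/45.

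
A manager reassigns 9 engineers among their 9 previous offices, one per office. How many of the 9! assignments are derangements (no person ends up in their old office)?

Use !n = (n-1)(!(n-1) + !(n-2)).
!9 = 8·(14833 + 1854) = 8·16687 = 133496

133496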